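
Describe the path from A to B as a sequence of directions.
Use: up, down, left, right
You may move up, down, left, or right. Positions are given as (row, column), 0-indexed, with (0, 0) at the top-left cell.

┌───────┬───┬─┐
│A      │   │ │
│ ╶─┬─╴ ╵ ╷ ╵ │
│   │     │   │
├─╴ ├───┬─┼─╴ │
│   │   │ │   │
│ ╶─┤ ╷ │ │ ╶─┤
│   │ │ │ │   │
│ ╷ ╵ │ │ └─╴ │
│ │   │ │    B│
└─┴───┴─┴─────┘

Finding the path and converting it to directions:
Path through cells: (0,0) → (0,1) → (0,2) → (0,3) → (1,3) → (1,4) → (0,4) → (0,5) → (1,5) → (1,6) → (2,6) → (2,5) → (3,5) → (3,6) → (4,6)
Directions: right, right, right, down, right, up, right, down, right, down, left, down, right, down

Solution:

┌───────┬───┬─┐
│A → → ↓│↱ ↓│ │
│ ╶─┬─╴ ╵ ╷ ╵ │
│   │  ↳ ↑│↳ ↓│
├─╴ ├───┬─┼─╴ │
│   │   │ │↓ ↲│
│ ╶─┤ ╷ │ │ ╶─┤
│   │ │ │ │↳ ↓│
│ ╷ ╵ │ │ └─╴ │
│ │   │ │    B│
└─┴───┴─┴─────┘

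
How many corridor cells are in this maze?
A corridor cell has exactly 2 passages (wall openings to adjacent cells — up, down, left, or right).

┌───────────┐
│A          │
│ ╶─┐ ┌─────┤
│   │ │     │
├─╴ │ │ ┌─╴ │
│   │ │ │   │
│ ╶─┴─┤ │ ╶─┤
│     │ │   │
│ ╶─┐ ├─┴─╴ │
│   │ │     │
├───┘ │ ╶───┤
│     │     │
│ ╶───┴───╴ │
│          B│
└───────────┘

Counting cells with exactly 2 passages:
Total corridor cells: 36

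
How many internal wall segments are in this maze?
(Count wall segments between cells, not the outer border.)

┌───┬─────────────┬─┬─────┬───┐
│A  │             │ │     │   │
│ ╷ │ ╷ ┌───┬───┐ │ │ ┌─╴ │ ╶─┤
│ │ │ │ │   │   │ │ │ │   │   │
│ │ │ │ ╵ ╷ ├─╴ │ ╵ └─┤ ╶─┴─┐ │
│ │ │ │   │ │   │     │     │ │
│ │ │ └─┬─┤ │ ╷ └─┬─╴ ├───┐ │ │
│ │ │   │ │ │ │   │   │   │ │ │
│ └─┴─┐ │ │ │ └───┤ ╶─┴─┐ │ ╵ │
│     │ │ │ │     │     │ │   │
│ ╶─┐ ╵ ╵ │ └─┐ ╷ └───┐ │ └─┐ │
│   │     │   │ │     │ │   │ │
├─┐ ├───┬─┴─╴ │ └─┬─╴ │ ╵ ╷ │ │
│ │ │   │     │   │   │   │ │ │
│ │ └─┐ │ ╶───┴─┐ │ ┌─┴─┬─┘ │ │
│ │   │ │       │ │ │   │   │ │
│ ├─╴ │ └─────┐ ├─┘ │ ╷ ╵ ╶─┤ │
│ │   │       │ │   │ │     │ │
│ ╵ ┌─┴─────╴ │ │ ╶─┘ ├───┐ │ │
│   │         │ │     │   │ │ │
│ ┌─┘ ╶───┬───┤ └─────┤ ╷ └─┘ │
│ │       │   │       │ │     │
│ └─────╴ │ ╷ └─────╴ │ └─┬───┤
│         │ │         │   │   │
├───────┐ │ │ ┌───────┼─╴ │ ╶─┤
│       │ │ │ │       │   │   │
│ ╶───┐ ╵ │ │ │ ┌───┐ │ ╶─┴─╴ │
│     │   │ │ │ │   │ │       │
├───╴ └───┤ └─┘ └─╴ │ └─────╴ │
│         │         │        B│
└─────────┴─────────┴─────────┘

Counting internal wall segments:
Total internal walls: 196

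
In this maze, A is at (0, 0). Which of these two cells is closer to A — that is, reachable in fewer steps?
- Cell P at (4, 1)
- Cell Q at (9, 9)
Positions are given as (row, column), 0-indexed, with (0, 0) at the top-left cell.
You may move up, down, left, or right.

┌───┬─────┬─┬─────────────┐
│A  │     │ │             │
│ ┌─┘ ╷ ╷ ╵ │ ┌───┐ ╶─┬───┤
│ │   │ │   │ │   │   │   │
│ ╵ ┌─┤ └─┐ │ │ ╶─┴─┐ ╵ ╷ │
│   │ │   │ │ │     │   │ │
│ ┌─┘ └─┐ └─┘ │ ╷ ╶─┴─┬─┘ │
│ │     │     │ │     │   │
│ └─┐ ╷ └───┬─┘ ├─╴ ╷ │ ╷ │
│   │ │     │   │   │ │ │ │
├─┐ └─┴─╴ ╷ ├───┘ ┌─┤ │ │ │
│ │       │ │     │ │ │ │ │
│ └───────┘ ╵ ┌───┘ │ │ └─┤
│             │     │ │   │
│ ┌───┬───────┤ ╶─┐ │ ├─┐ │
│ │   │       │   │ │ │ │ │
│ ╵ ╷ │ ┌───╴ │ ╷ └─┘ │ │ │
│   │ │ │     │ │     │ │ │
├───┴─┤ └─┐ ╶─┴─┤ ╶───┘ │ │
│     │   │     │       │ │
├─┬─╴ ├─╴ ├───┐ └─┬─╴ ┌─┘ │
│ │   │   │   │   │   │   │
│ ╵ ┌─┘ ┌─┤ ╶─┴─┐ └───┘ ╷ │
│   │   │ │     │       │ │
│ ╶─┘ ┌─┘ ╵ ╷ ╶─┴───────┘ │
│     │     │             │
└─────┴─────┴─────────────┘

Shortest path A → P at (4, 1): 5 steps
Shortest path A → Q at (9, 9): 30 steps

P is closer (5 steps vs 30 steps).

Path to P:

┌───┬─────┬─┬─────────────┐
│A  │     │ │             │
│ ┌─┘ ╷ ╷ ╵ │ ┌───┐ ╶─┬───┤
│↓│   │ │   │ │   │   │   │
│ ╵ ┌─┤ └─┐ │ │ ╶─┴─┐ ╵ ╷ │
│↓  │ │   │ │ │     │   │ │
│ ┌─┘ └─┐ └─┘ │ ╷ ╶─┴─┬─┘ │
│↓│     │     │ │     │   │
│ └─┐ ╷ └───┬─┘ ├─╴ ╷ │ ╷ │
│↳ P│ │     │   │   │ │ │ │
├─┐ └─┴─╴ ╷ ├───┘ ┌─┤ │ │ │
│ │       │ │     │ │ │ │ │
│ └───────┘ ╵ ┌───┘ │ │ └─┤
│             │     │ │   │
│ ┌───┬───────┤ ╶─┐ │ ├─┐ │
│ │   │       │   │ │ │ │ │
│ ╵ ╷ │ ┌───╴ │ ╷ └─┘ │ │ │
│   │ │ │     │ │     │ │ │
├───┴─┤ └─┐ ╶─┴─┤ ╶───┘ │ │
│     │   │     │       │ │
├─┬─╴ ├─╴ ├───┐ └─┬─╴ ┌─┘ │
│ │   │   │   │   │   │   │
│ ╵ ┌─┘ ┌─┤ ╶─┴─┐ └───┘ ╷ │
│   │   │ │     │       │ │
│ ╶─┘ ┌─┘ ╵ ╷ ╶─┴───────┘ │
│     │     │             │
└─────┴─────┴─────────────┘

Path to Q:

┌───┬─────┬─┬─────────────┐
│A  │     │ │             │
│ ┌─┘ ╷ ╷ ╵ │ ┌───┐ ╶─┬───┤
│↓│   │ │   │ │   │   │   │
│ ╵ ┌─┤ └─┐ │ │ ╶─┴─┐ ╵ ╷ │
│↓  │ │   │ │ │     │   │ │
│ ┌─┘ └─┐ └─┘ │ ╷ ╶─┴─┬─┘ │
│↓│     │     │ │  ↱ ↓│   │
│ └─┐ ╷ └───┬─┘ ├─╴ ╷ │ ╷ │
│↳ ↓│ │  ↱ ↓│   │↱ ↑│↓│ │ │
├─┐ └─┴─╴ ╷ ├───┘ ┌─┤ │ │ │
│ │↳ → → ↑│↓│↱ → ↑│ │↓│ │ │
│ └───────┘ ╵ ┌───┘ │ │ └─┤
│          ↳ ↑│     │↓│   │
│ ┌───┬───────┤ ╶─┐ │ ├─┐ │
│ │   │       │   │ │↓│ │ │
│ ╵ ╷ │ ┌───╴ │ ╷ └─┘ │ │ │
│   │ │ │     │ │↓ ← ↲│ │ │
├───┴─┤ └─┐ ╶─┴─┤ ╶───┘ │ │
│     │   │     │↳ Q    │ │
├─┬─╴ ├─╴ ├───┐ └─┬─╴ ┌─┘ │
│ │   │   │   │   │   │   │
│ ╵ ┌─┘ ┌─┤ ╶─┴─┐ └───┘ ╷ │
│   │   │ │     │       │ │
│ ╶─┘ ┌─┘ ╵ ╷ ╶─┴───────┘ │
│     │     │             │
└─────┴─────┴─────────────┘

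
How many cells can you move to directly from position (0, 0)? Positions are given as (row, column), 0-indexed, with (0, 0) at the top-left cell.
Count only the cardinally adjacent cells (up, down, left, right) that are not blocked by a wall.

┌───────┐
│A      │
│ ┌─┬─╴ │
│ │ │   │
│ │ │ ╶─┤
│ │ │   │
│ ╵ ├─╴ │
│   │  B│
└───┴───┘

Checking passable neighbors of (0, 0):
Neighbors: (1, 0), (0, 1)
Count: 2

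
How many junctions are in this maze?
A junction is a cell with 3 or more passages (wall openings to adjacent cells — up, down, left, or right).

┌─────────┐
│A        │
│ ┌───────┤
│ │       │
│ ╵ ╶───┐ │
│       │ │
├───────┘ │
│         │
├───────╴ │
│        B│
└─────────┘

Checking each cell for number of passages:

Junctions found (3+ passages):
  (2, 1): 3 passages
  (3, 4): 3 passages
Total junctions: 2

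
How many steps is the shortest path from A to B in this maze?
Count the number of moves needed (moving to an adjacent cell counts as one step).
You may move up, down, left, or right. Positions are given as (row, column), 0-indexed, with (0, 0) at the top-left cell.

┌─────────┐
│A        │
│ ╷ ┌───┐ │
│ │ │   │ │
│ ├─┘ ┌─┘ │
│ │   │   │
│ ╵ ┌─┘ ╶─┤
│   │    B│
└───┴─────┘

Using BFS to find shortest path:
Start: (0, 0), End: (3, 4)
Path found:
(0,0) → (0,1) → (0,2) → (0,3) → (0,4) → (1,4) → (2,4) → (2,3) → (3,3) → (3,4)
Number of steps: 9

Solution:

┌─────────┐
│A → → → ↓│
│ ╷ ┌───┐ │
│ │ │   │↓│
│ ├─┘ ┌─┘ │
│ │   │↓ ↲│
│ ╵ ┌─┘ ╶─┤
│   │  ↳ B│
└───┴─────┘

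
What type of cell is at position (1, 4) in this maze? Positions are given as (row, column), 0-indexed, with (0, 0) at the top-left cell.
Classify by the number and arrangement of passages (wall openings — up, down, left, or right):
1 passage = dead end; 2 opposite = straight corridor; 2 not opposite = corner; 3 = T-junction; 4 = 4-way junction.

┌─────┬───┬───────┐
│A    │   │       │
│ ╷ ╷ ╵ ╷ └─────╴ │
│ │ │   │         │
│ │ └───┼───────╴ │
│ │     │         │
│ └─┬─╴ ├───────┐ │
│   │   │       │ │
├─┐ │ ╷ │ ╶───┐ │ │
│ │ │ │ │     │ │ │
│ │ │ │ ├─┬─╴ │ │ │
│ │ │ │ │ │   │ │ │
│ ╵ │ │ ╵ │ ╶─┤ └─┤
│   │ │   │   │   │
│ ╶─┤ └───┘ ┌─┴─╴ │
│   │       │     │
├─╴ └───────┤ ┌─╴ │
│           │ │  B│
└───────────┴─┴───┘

Checking cell at (1, 4):
Number of passages: 2
Cell type: corner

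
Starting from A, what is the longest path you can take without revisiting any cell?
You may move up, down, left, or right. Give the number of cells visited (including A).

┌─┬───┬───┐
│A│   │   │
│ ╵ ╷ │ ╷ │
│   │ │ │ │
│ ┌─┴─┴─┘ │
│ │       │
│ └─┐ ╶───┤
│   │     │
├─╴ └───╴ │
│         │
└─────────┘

Finding longest simple path using DFS:
Start: (0, 0)
Longest path visits 19 cells
Path: A → down → down → down → right → down → right → right → right → up → left → left → up → right → right → up → up → left → down

Solution:

┌─┬───┬───┐
│A│   │↓ ↰│
│ ╵ ╷ │ ╷ │
│↓  │ │B│↑│
│ ┌─┴─┴─┘ │
│↓│  ↱ → ↑│
│ └─┐ ╶───┤
│↳ ↓│↑ ← ↰│
├─╴ └───╴ │
│  ↳ → → ↑│
└─────────┘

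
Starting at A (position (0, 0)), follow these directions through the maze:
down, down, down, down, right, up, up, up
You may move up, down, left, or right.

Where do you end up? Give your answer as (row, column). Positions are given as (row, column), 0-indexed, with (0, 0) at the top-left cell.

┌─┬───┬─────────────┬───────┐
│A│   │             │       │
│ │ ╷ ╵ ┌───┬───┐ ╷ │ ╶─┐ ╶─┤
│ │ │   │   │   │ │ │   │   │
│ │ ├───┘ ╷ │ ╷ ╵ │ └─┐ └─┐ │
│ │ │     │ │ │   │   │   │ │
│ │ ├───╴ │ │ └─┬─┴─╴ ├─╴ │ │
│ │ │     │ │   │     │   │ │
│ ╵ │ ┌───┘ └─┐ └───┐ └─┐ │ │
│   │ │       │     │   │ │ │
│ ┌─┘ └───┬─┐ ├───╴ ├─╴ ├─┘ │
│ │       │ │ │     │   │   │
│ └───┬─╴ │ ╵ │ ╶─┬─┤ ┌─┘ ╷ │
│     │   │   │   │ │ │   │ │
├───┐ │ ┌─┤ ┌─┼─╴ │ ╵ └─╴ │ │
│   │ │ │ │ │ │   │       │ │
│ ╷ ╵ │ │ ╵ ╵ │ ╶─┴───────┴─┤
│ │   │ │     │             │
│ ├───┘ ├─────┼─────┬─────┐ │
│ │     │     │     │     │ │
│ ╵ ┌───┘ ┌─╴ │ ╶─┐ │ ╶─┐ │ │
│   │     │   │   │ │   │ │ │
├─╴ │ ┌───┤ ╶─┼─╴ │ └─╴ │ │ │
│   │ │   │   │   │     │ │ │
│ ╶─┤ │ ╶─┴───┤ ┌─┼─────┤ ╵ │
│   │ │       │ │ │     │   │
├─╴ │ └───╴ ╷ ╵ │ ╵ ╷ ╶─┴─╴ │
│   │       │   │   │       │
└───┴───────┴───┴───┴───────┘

Following directions step by step:
Start: (0, 0)
  down: (0, 0) → (1, 0)
  down: (1, 0) → (2, 0)
  down: (2, 0) → (3, 0)
  down: (3, 0) → (4, 0)
  right: (4, 0) → (4, 1)
  up: (4, 1) → (3, 1)
  up: (3, 1) → (2, 1)
  up: (2, 1) → (1, 1)
Final position: (1, 1)

Path taken:

┌─┬───┬─────────────┬───────┐
│A│   │             │       │
│ │ ╷ ╵ ┌───┬───┐ ╷ │ ╶─┐ ╶─┤
│↓│B│   │   │   │ │ │   │   │
│ │ ├───┘ ╷ │ ╷ ╵ │ └─┐ └─┐ │
│↓│↑│     │ │ │   │   │   │ │
│ │ ├───╴ │ │ └─┬─┴─╴ ├─╴ │ │
│↓│↑│     │ │   │     │   │ │
│ ╵ │ ┌───┘ └─┐ └───┐ └─┐ │ │
│↳ ↑│ │       │     │   │ │ │
│ ┌─┘ └───┬─┐ ├───╴ ├─╴ ├─┘ │
│ │       │ │ │     │   │   │
│ └───┬─╴ │ ╵ │ ╶─┬─┤ ┌─┘ ╷ │
│     │   │   │   │ │ │   │ │
├───┐ │ ┌─┤ ┌─┼─╴ │ ╵ └─╴ │ │
│   │ │ │ │ │ │   │       │ │
│ ╷ ╵ │ │ ╵ ╵ │ ╶─┴───────┴─┤
│ │   │ │     │             │
│ ├───┘ ├─────┼─────┬─────┐ │
│ │     │     │     │     │ │
│ ╵ ┌───┘ ┌─╴ │ ╶─┐ │ ╶─┐ │ │
│   │     │   │   │ │   │ │ │
├─╴ │ ┌───┤ ╶─┼─╴ │ └─╴ │ │ │
│   │ │   │   │   │     │ │ │
│ ╶─┤ │ ╶─┴───┤ ┌─┼─────┤ ╵ │
│   │ │       │ │ │     │   │
├─╴ │ └───╴ ╷ ╵ │ ╵ ╷ ╶─┴─╴ │
│   │       │   │   │       │
└───┴───────┴───┴───┴───────┘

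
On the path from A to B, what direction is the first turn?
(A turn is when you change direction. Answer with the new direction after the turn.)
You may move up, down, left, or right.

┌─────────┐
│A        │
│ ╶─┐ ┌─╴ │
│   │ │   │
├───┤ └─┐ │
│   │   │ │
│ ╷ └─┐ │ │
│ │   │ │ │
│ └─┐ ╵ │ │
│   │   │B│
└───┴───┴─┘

Directions: right, right, right, right, down, down, down, down
First turn direction: down

Solution:

┌─────────┐
│A → → → ↓│
│ ╶─┐ ┌─╴ │
│   │ │  ↓│
├───┤ └─┐ │
│   │   │↓│
│ ╷ └─┐ │ │
│ │   │ │↓│
│ └─┐ ╵ │ │
│   │   │B│
└───┴───┴─┘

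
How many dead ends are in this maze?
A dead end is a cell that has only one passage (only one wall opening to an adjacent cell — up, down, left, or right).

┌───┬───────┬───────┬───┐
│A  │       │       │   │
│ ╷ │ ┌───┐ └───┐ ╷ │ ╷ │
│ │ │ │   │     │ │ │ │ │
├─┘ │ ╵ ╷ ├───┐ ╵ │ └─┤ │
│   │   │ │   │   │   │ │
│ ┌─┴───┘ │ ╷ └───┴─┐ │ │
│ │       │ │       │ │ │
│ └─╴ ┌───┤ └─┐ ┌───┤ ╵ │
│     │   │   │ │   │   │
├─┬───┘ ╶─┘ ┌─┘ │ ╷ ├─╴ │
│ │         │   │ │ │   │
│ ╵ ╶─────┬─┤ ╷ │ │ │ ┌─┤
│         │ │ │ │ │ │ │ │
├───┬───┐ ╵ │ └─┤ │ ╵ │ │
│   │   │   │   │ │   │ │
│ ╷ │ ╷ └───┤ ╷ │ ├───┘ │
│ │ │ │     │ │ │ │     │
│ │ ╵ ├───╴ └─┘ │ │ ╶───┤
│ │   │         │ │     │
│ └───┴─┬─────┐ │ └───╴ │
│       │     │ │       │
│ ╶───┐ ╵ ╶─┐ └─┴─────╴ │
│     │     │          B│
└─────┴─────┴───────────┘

Checking each cell for number of passages:

Dead ends found at positions:
  (0, 6)
  (1, 0)
  (1, 10)
  (3, 1)
  (3, 9)
  (4, 4)
  (4, 6)
  (5, 0)
  (6, 5)
  (6, 7)
  (6, 11)
  (8, 6)
  (9, 3)
  (10, 7)
  (11, 2)
  (11, 5)
Total dead ends: 16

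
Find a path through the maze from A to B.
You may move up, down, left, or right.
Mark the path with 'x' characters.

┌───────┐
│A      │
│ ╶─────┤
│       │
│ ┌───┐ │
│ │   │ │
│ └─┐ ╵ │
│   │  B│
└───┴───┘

Finding the shortest path through the maze:
Path length: 6 steps
Directions: down → right → right → right → down → down

Solution:

┌───────┐
│A      │
│ ╶─────┤
│x x x x│
│ ┌───┐ │
│ │   │x│
│ └─┐ ╵ │
│   │  B│
└───┴───┘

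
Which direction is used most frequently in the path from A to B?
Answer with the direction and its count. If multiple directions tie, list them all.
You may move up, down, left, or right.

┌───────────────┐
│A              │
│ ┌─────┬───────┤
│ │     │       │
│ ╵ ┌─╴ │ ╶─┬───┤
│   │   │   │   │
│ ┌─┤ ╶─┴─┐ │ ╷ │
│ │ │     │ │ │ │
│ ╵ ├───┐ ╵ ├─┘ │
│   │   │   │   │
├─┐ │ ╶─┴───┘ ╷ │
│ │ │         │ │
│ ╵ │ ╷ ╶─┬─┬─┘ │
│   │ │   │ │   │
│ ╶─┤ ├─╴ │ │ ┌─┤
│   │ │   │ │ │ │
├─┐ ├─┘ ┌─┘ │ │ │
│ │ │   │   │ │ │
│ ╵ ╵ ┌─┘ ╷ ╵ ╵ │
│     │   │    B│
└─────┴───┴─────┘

Directions: down, down, down, down, right, down, down, left, down, right, down, down, right, up, right, up, right, up, left, up, right, right, right, up, right, down, down, left, down, down, down, right
Counts: {'down': 14, 'right': 10, 'left': 3, 'up': 5}
Most common: down (14 times)

Solution:

┌───────────────┐
│A              │
│ ┌─────┬───────┤
│↓│     │       │
│ ╵ ┌─╴ │ ╶─┬───┤
│↓  │   │   │   │
│ ┌─┤ ╶─┴─┐ │ ╷ │
│↓│ │     │ │ │ │
│ ╵ ├───┐ ╵ ├─┘ │
│↳ ↓│   │   │↱ ↓│
├─┐ │ ╶─┴───┘ ╷ │
│ │↓│  ↱ → → ↑│↓│
│ ╵ │ ╷ ╶─┬─┬─┘ │
│↓ ↲│ │↑ ↰│ │↓ ↲│
│ ╶─┤ ├─╴ │ │ ┌─┤
│↳ ↓│ │↱ ↑│ │↓│ │
├─┐ ├─┘ ┌─┘ │ │ │
│ │↓│↱ ↑│   │↓│ │
│ ╵ ╵ ┌─┘ ╷ ╵ ╵ │
│  ↳ ↑│   │  ↳ B│
└─────┴───┴─────┘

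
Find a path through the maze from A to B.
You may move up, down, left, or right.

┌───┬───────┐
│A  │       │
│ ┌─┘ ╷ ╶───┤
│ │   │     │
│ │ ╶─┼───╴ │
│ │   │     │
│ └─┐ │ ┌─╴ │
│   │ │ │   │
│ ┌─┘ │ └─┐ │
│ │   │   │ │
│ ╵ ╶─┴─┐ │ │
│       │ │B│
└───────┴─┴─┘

Finding the shortest path through the maze:
Path length: 22 steps
Directions: down → down → down → down → down → right → up → right → up → up → left → up → right → up → right → down → right → right → down → down → down → down

Solution:

┌───┬───────┐
│A  │↱ ↓    │
│ ┌─┘ ╷ ╶───┤
│↓│↱ ↑│↳ → ↓│
│ │ ╶─┼───╴ │
│↓│↑ ↰│    ↓│
│ └─┐ │ ┌─╴ │
│↓  │↑│ │  ↓│
│ ┌─┘ │ └─┐ │
│↓│↱ ↑│   │↓│
│ ╵ ╶─┴─┐ │ │
│↳ ↑    │ │B│
└───────┴─┴─┘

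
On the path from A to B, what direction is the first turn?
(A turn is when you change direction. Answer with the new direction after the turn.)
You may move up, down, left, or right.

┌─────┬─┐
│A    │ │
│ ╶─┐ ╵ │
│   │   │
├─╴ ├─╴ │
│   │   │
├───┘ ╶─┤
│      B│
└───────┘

Directions: right, right, down, right, down, left, down, right
First turn direction: down

Solution:

┌─────┬─┐
│A → ↓│ │
│ ╶─┐ ╵ │
│   │↳ ↓│
├─╴ ├─╴ │
│   │↓ ↲│
├───┘ ╶─┤
│    ↳ B│
└───────┘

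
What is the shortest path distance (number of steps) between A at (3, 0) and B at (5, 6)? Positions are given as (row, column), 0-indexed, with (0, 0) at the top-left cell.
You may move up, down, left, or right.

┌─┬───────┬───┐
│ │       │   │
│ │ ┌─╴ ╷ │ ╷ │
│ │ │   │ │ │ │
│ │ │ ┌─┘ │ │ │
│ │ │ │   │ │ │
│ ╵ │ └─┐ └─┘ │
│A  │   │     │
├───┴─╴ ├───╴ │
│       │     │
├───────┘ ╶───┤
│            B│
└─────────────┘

Finding path from (3, 0) to (5, 6):
Path: (3,0) → (3,1) → (2,1) → (1,1) → (0,1) → (0,2) → (0,3) → (0,4) → (1,4) → (2,4) → (3,4) → (3,5) → (3,6) → (4,6) → (4,5) → (4,4) → (5,4) → (5,5) → (5,6)
Distance: 18 steps

Solution:

┌─┬───────┬───┐
│ │↱ → → ↓│   │
│ │ ┌─╴ ╷ │ ╷ │
│ │↑│   │↓│ │ │
│ │ │ ┌─┘ │ │ │
│ │↑│ │  ↓│ │ │
│ ╵ │ └─┐ └─┘ │
│A ↑│   │↳ → ↓│
├───┴─╴ ├───╴ │
│       │↓ ← ↲│
├───────┘ ╶───┤
│        ↳ → B│
└─────────────┘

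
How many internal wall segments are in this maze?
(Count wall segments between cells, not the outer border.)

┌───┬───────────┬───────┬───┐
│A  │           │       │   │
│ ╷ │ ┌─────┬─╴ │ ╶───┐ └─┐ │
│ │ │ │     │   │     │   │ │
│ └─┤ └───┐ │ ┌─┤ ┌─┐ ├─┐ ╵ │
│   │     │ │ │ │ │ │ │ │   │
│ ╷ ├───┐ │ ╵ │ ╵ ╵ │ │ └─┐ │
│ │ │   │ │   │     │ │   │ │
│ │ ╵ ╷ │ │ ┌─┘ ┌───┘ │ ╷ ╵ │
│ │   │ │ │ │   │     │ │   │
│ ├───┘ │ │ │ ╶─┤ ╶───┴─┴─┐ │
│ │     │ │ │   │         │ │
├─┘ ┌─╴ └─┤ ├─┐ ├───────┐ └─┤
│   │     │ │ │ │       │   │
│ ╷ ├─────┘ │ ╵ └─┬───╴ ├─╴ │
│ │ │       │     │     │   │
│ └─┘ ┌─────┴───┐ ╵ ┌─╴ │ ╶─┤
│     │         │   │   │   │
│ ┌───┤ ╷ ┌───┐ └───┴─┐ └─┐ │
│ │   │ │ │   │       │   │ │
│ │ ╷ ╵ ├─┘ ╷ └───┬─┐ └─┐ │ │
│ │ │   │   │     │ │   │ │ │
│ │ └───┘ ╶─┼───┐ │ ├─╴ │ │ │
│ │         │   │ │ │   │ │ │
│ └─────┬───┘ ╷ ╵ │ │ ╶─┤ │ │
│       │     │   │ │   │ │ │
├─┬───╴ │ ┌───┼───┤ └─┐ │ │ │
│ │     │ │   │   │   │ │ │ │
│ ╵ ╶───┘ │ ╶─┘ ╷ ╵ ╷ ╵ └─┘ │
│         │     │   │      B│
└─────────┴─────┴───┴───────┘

Counting internal wall segments:
Total internal walls: 182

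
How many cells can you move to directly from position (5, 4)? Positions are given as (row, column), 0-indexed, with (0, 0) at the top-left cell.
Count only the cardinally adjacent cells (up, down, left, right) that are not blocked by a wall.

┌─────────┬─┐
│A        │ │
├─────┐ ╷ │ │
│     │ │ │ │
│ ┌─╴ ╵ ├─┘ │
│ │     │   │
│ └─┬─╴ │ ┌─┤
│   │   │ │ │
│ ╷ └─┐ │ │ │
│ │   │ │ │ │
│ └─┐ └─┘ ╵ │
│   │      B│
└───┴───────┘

Checking passable neighbors of (5, 4):
Neighbors: (4, 4), (5, 3), (5, 5)
Count: 3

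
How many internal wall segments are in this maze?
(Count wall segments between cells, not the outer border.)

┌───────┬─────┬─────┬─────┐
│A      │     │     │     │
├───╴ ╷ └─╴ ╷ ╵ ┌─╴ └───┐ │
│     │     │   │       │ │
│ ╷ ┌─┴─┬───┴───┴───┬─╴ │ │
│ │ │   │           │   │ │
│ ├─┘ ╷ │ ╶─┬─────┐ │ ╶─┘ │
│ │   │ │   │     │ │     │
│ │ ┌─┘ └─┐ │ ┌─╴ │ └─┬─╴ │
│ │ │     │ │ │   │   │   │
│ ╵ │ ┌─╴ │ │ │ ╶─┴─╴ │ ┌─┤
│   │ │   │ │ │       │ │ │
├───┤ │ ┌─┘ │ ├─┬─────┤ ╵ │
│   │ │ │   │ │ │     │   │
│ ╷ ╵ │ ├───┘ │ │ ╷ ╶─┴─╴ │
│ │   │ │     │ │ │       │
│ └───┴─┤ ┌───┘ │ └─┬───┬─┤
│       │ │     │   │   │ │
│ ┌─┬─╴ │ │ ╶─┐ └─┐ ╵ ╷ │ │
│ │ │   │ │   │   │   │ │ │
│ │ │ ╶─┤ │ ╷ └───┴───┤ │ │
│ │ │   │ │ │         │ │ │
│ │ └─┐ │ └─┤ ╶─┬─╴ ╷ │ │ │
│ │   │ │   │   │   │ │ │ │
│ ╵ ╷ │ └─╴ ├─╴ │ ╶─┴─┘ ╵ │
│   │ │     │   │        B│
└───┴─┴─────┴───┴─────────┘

Counting internal wall segments:
Total internal walls: 144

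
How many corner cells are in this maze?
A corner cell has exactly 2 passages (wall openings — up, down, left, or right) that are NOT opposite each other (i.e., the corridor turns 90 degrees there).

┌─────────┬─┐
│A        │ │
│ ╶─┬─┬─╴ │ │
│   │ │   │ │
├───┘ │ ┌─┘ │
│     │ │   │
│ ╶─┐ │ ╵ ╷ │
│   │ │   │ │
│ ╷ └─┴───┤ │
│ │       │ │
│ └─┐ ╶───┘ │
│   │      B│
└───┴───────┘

Counting corner cells (2 non-opposite passages):
Total corners: 14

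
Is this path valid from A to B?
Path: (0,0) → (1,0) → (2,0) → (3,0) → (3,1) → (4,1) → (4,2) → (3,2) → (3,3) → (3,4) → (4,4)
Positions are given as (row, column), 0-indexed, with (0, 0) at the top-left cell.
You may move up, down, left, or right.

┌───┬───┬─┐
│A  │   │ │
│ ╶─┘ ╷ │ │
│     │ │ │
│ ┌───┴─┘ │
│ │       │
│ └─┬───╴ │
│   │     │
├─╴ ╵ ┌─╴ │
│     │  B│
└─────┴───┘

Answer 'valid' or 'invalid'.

Checking path validity:
Result: All consecutive moves are passable.

valid

Correct solution:

┌───┬───┬─┐
│A  │   │ │
│ ╶─┘ ╷ │ │
│↓    │ │ │
│ ┌───┴─┘ │
│↓│       │
│ └─┬───╴ │
│↳ ↓│↱ → ↓│
├─╴ ╵ ┌─╴ │
│  ↳ ↑│  B│
└─────┴───┘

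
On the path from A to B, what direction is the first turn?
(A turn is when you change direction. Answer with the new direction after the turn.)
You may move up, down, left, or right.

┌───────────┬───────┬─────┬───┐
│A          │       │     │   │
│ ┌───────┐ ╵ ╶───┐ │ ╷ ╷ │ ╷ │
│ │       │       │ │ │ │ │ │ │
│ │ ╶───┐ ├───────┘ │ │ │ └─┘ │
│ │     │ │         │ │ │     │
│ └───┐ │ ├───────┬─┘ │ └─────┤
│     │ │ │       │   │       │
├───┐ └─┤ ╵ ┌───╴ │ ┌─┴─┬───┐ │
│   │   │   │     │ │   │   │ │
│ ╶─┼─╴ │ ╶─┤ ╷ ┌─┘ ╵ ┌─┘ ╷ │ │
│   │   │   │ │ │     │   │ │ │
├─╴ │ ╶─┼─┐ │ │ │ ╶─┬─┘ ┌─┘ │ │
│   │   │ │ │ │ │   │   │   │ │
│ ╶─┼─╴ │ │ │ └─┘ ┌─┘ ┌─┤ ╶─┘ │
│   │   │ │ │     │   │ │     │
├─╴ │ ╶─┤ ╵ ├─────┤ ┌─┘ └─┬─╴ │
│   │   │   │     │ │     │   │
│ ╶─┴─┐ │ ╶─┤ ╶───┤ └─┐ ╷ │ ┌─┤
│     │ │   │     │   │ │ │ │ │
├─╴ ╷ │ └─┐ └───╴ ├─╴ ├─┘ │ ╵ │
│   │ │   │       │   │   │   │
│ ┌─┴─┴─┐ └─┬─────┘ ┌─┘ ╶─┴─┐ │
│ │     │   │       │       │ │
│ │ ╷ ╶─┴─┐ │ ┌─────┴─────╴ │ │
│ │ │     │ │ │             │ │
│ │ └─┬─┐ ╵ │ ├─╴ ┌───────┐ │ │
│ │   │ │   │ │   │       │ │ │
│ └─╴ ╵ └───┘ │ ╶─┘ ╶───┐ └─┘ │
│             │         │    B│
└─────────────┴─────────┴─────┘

Directions: down, down, down, right, right, down, right, down, left, down, right, down, left, down, right, down, down, right, down, right, down, down, left, up, left, left, up, left, down, down, right, down, right, right, right, right, up, up, up, right, right, right, up, right, up, left, up, up, right, up, right, up, right, up, right, down, down, left, down, right, right, down, left, down, down, right, down, down, down, down
First turn direction: right

Solution:

┌───────────┬───────┬─────┬───┐
│A          │       │     │   │
│ ┌───────┐ ╵ ╶───┐ │ ╷ ╷ │ ╷ │
│↓│       │       │ │ │ │ │ │ │
│ │ ╶───┐ ├───────┘ │ │ │ └─┘ │
│↓│     │ │         │ │ │     │
│ └───┐ │ ├───────┬─┘ │ └─────┤
│↳ → ↓│ │ │       │   │       │
├───┐ └─┤ ╵ ┌───╴ │ ┌─┴─┬───┐ │
│   │↳ ↓│   │     │ │   │↱ ↓│ │
│ ╶─┼─╴ │ ╶─┤ ╷ ┌─┘ ╵ ┌─┘ ╷ │ │
│   │↓ ↲│   │ │ │     │↱ ↑│↓│ │
├─╴ │ ╶─┼─┐ │ │ │ ╶─┬─┘ ┌─┘ │ │
│   │↳ ↓│ │ │ │ │   │↱ ↑│↓ ↲│ │
│ ╶─┼─╴ │ │ │ └─┘ ┌─┘ ┌─┤ ╶─┘ │
│   │↓ ↲│ │ │     │↱ ↑│ │↳ → ↓│
├─╴ │ ╶─┤ ╵ ├─────┤ ┌─┘ └─┬─╴ │
│   │↳ ↓│   │     │↑│     │↓ ↲│
│ ╶─┴─┐ │ ╶─┤ ╶───┤ └─┐ ╷ │ ┌─┤
│     │↓│   │     │↑ ↰│ │ │↓│ │
├─╴ ╷ │ └─┐ └───╴ ├─╴ ├─┘ │ ╵ │
│   │ │↳ ↓│       │↱ ↑│   │↳ ↓│
│ ┌─┴─┴─┐ └─┬─────┘ ┌─┘ ╶─┴─┐ │
│ │↓ ↰  │↳ ↓│↱ → → ↑│       │↓│
│ │ ╷ ╶─┴─┐ │ ┌─────┴─────╴ │ │
│ │↓│↑ ← ↰│↓│↑│             │↓│
│ │ └─┬─┐ ╵ │ ├─╴ ┌───────┐ │ │
│ │↳ ↓│ │↑ ↲│↑│   │       │ │↓│
│ └─╴ ╵ └───┘ │ ╶─┘ ╶───┐ └─┘ │
│    ↳ → → → ↑│         │    B│
└─────────────┴─────────┴─────┘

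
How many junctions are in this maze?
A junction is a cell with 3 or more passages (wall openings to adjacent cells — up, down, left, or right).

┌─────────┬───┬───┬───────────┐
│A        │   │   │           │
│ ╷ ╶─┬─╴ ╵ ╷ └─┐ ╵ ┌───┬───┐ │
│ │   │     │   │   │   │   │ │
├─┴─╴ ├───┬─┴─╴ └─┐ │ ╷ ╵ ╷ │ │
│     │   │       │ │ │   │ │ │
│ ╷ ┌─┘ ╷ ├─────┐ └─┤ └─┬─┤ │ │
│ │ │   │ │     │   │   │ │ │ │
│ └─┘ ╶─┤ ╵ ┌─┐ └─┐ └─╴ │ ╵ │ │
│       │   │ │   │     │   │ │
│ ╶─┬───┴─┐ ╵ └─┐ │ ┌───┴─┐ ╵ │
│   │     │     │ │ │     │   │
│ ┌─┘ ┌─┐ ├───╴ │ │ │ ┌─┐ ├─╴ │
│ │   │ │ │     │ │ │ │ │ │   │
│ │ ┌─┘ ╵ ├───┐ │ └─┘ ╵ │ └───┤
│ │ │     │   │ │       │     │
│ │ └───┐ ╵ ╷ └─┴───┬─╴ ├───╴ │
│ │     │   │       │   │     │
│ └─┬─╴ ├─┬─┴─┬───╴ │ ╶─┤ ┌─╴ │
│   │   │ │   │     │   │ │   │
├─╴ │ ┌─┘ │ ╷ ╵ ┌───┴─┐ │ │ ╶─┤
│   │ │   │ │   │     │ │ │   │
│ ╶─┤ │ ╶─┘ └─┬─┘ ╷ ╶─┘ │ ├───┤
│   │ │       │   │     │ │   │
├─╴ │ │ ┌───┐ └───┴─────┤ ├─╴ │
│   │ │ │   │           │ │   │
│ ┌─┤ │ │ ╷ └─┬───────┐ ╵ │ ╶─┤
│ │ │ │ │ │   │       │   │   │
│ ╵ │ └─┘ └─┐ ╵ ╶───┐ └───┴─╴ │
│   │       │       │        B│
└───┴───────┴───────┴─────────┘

Checking each cell for number of passages:

Junctions found (3+ passages):
  (0, 1): 3 passages
  (1, 4): 3 passages
  (1, 9): 3 passages
  (2, 1): 3 passages
  (2, 7): 3 passages
  (4, 0): 3 passages
  (4, 2): 3 passages
  (4, 5): 3 passages
  (4, 9): 3 passages
  (4, 13): 3 passages
  (5, 0): 3 passages
  (5, 6): 3 passages
  (5, 14): 3 passages
  (6, 7): 3 passages
  (7, 3): 3 passages
  (7, 4): 3 passages
  (7, 10): 3 passages
  (7, 11): 3 passages
  (8, 14): 3 passages
  (10, 9): 3 passages
  (11, 3): 3 passages
  (11, 5): 3 passages
  (14, 4): 3 passages
  (14, 7): 3 passages
Total junctions: 24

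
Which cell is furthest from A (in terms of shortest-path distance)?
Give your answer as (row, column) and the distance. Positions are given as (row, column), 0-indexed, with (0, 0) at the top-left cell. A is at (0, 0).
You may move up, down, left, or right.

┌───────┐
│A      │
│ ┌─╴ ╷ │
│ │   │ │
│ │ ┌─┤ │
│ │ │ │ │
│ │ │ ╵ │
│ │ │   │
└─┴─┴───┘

Computing BFS distances from A to all cells:
Furthest cell: (2, 2)
Distance: 8 steps

Path from A to the furthest cell:

┌───────┐
│A → → ↓│
│ ┌─╴ ╷ │
│ │   │↓│
│ │ ┌─┤ │
│ │ │B│↓│
│ │ │ ╵ │
│ │ │↑ ↲│
└─┴─┴───┘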